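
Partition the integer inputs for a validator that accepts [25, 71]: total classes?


Valid range: [25, 71]
Class 1: x < 25 — invalid
Class 2: 25 ≤ x ≤ 71 — valid
Class 3: x > 71 — invalid
Total equivalence classes: 3

3 equivalence classes


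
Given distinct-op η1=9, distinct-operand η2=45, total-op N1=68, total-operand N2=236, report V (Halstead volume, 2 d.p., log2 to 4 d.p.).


Formula: V = N * log2(η), where N = N1 + N2 and η = η1 + η2
η = 9 + 45 = 54
N = 68 + 236 = 304
log2(54) ≈ 5.7549
V = 304 * 5.7549 = 1749.49

1749.49


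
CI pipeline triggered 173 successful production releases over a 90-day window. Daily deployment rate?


Formula: deployments per day = releases / days
= 173 / 90
= 1.922 deploys/day
(equivalently, 13.46 deploys/week)

1.922 deploys/day


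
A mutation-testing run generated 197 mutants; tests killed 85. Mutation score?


Mutation score = killed / total * 100
Mutation score = 85 / 197 * 100
Mutation score = 43.15%

43.15%


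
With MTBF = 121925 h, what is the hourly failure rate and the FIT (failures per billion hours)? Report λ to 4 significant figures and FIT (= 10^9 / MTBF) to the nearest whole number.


Formula: λ = 1 / MTBF; FIT = λ × 1e9 = 1e9 / MTBF
λ = 1 / 121925 ≈ 8.202e-06 failures/hour
FIT = 1e9 / 121925 ≈ 8202 failures per 1e9 hours (nearest whole number)

λ = 8.202e-06 /h, FIT = 8202


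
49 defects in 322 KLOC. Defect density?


Defect density = defects / KLOC
Defect density = 49 / 322
Defect density = 0.152 defects/KLOC

0.152 defects/KLOC


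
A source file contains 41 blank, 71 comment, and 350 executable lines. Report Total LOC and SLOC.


Total LOC = blank + comment + code
Total LOC = 41 + 71 + 350 = 462
SLOC (source only) = code = 350

Total LOC: 462, SLOC: 350


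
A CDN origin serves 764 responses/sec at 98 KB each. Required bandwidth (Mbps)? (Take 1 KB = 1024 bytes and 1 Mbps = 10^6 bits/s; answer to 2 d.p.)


Formula: Mbps = payload_bytes * RPS * 8 / 1e6
Payload per request = 98 KB = 98 * 1024 = 100352 bytes
Total bytes/sec = 100352 * 764 = 76668928
Total bits/sec = 76668928 * 8 = 613351424
Mbps = 613351424 / 1e6 = 613.35

613.35 Mbps


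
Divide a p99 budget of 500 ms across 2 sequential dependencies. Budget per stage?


Formula: per_stage = total_budget / stages
per_stage = 500 / 2
per_stage = 250.0 ms

250.0 ms


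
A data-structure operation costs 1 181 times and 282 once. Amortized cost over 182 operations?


Formula: Amortized cost = Total cost / Operations
Total cost = (181 * 1) + (1 * 282)
Total cost = 181 + 282 = 463
Amortized = 463 / 182 = 2.544

2.544


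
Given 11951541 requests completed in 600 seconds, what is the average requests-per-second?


Formula: throughput = requests / seconds
throughput = 11951541 / 600
throughput = 19919.24 requests/second

19919.24 requests/second


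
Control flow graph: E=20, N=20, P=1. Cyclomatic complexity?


Formula: V(G) = E - N + 2P
V(G) = 20 - 20 + 2*1
V(G) = 0 + 2
V(G) = 2

2


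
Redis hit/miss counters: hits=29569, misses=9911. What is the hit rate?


Formula: hit rate = hits / (hits + misses) * 100
hit rate = 29569 / (29569 + 9911) * 100
hit rate = 29569 / 39480 * 100
hit rate = 74.9%

74.9%


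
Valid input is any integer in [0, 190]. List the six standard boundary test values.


Range: [0, 190]
Boundaries: just below min, min, min+1, max-1, max, just above max
Values: [-1, 0, 1, 189, 190, 191]

[-1, 0, 1, 189, 190, 191]


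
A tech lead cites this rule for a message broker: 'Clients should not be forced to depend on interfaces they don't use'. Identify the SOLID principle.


This describes the Interface Segregation Principle (ISP)

Interface Segregation Principle (ISP)


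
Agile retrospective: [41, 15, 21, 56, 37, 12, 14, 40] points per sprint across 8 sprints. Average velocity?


Formula: Avg velocity = Total points / Number of sprints
Points: [41, 15, 21, 56, 37, 12, 14, 40]
Sum = 41 + 15 + 21 + 56 + 37 + 12 + 14 + 40 = 236
Avg velocity = 236 / 8 = 29.5 points/sprint

29.5 points/sprint


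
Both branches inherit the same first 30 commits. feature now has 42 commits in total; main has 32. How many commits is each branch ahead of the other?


Common ancestor: commit #30
feature commits after divergence: 42 - 30 = 12
main commits after divergence: 32 - 30 = 2
feature is 12 commits ahead of main
main is 2 commits ahead of feature

feature ahead: 12, main ahead: 2


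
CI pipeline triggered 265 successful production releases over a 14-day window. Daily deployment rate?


Formula: deployments per day = releases / days
= 265 / 14
= 18.929 deploys/day
(equivalently, 132.5 deploys/week)

18.929 deploys/day


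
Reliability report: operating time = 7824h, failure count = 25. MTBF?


Formula: MTBF = Total operating time / Number of failures
MTBF = 7824 / 25
MTBF = 312.96 hours

312.96 hours


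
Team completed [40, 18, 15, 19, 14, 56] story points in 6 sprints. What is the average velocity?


Formula: Avg velocity = Total points / Number of sprints
Points: [40, 18, 15, 19, 14, 56]
Sum = 40 + 18 + 15 + 19 + 14 + 56 = 162
Avg velocity = 162 / 6 = 27.0 points/sprint

27.0 points/sprint


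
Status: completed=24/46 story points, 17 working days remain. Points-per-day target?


Formula: Required rate = Remaining points / Days left
Remaining = 46 - 24 = 22 points
Required rate = 22 / 17 = 1.29 points/day

1.29 points/day


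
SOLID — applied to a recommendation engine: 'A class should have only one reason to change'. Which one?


This describes the Single Responsibility Principle (SRP)

Single Responsibility Principle (SRP)


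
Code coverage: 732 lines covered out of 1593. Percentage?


Coverage = covered / total * 100
Coverage = 732 / 1593 * 100
Coverage = 45.95%

45.95%


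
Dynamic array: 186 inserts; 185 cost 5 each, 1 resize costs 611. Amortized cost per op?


Formula: Amortized cost = Total cost / Operations
Total cost = (185 * 5) + (1 * 611)
Total cost = 925 + 611 = 1536
Amortized = 1536 / 186 = 8.2581

8.2581


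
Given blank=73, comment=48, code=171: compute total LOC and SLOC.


Total LOC = blank + comment + code
Total LOC = 73 + 48 + 171 = 292
SLOC (source only) = code = 171

Total LOC: 292, SLOC: 171


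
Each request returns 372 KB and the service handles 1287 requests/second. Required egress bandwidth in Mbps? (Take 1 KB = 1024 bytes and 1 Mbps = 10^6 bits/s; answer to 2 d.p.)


Formula: Mbps = payload_bytes * RPS * 8 / 1e6
Payload per request = 372 KB = 372 * 1024 = 380928 bytes
Total bytes/sec = 380928 * 1287 = 490254336
Total bits/sec = 490254336 * 8 = 3922034688
Mbps = 3922034688 / 1e6 = 3922.03

3922.03 Mbps


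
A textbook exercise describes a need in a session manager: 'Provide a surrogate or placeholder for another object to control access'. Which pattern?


This matches the Proxy pattern

Proxy


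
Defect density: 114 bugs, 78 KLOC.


Defect density = defects / KLOC
Defect density = 114 / 78
Defect density = 1.462 defects/KLOC

1.462 defects/KLOC


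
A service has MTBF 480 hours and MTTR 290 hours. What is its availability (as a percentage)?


Availability = MTBF / (MTBF + MTTR)
Availability = 480 / (480 + 290)
Availability = 480 / 770
Availability = 62.3377%

62.3377%


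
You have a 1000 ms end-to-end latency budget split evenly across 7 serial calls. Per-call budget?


Formula: per_stage = total_budget / stages
per_stage = 1000 / 7
per_stage = 142.86 ms

142.86 ms


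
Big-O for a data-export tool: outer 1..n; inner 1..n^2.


Reasoning: n times n^2
Complexity: O(n^3)

O(n^3)


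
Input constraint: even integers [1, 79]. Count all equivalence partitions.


Constraint: even integers in [1, 79]
Class 1: x < 1 — out-of-range invalid
Class 2: x in [1,79] but odd — wrong type invalid
Class 3: x in [1,79] and even — valid
Class 4: x > 79 — out-of-range invalid
Total equivalence classes: 4

4 equivalence classes


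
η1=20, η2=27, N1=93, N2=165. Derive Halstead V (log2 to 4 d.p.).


Formula: V = N * log2(η), where N = N1 + N2 and η = η1 + η2
η = 20 + 27 = 47
N = 93 + 165 = 258
log2(47) ≈ 5.5546
V = 258 * 5.5546 = 1433.09

1433.09


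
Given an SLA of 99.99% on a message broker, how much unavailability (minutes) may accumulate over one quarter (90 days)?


Formula: allowed downtime = period * (100 - SLA) / 100
Period (quarter (90 days)) = 129600 minutes
Unavailability fraction = (100 - 99.99) / 100
Allowed downtime = 129600 * (100 - 99.99) / 100
Allowed downtime = 12.96 minutes

12.96 minutes


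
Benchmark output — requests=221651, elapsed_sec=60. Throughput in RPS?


Formula: throughput = requests / seconds
throughput = 221651 / 60
throughput = 3694.18 requests/second

3694.18 requests/second


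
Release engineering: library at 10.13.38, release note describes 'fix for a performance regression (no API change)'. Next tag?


Current: 10.13.38
Change category: 'fix for a performance regression (no API change)' → patch bump
SemVer rule: patch bump → increment PATCH (MAJOR and MINOR unchanged)
New: 10.13.39

10.13.39


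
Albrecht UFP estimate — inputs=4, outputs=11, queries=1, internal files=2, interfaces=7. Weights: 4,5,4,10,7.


UFP = EI*4 + EO*5 + EQ*4 + ILF*10 + EIF*7
UFP = 4*4 + 11*5 + 1*4 + 2*10 + 7*7
UFP = 16 + 55 + 4 + 20 + 49
UFP = 144

144


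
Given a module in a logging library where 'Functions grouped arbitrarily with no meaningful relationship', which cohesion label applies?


Reasoning: Worst: random grouping
Type: Coincidental cohesion

Coincidental cohesion


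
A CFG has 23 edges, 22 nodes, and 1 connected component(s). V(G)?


Formula: V(G) = E - N + 2P
V(G) = 23 - 22 + 2*1
V(G) = 1 + 2
V(G) = 3

3


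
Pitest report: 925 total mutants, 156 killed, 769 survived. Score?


Mutation score = killed / total * 100
Mutation score = 156 / 925 * 100
Mutation score = 16.86%

16.86%


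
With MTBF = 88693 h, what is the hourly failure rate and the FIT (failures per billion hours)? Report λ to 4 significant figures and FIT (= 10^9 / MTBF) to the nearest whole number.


Formula: λ = 1 / MTBF; FIT = λ × 1e9 = 1e9 / MTBF
λ = 1 / 88693 ≈ 1.127e-05 failures/hour
FIT = 1e9 / 88693 ≈ 11275 failures per 1e9 hours (nearest whole number)

λ = 1.127e-05 /h, FIT = 11275


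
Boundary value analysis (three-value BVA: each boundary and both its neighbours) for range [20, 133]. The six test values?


Range: [20, 133]
Boundaries: just below min, min, min+1, max-1, max, just above max
Values: [19, 20, 21, 132, 133, 134]

[19, 20, 21, 132, 133, 134]


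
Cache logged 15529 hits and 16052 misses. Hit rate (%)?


Formula: hit rate = hits / (hits + misses) * 100
hit rate = 15529 / (15529 + 16052) * 100
hit rate = 15529 / 31581 * 100
hit rate = 49.17%

49.17%


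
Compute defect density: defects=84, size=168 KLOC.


Defect density = defects / KLOC
Defect density = 84 / 168
Defect density = 0.5 defects/KLOC

0.5 defects/KLOC


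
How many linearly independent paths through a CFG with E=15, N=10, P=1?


Formula: V(G) = E - N + 2P
V(G) = 15 - 10 + 2*1
V(G) = 5 + 2
V(G) = 7

7


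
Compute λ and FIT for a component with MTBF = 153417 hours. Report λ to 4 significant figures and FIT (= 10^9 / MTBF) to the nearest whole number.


Formula: λ = 1 / MTBF; FIT = λ × 1e9 = 1e9 / MTBF
λ = 1 / 153417 ≈ 6.518e-06 failures/hour
FIT = 1e9 / 153417 ≈ 6518 failures per 1e9 hours (nearest whole number)

λ = 6.518e-06 /h, FIT = 6518


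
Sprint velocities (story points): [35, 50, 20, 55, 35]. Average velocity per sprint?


Formula: Avg velocity = Total points / Number of sprints
Points: [35, 50, 20, 55, 35]
Sum = 35 + 50 + 20 + 55 + 35 = 195
Avg velocity = 195 / 5 = 39.0 points/sprint

39.0 points/sprint


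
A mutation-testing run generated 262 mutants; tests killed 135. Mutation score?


Mutation score = killed / total * 100
Mutation score = 135 / 262 * 100
Mutation score = 51.53%

51.53%


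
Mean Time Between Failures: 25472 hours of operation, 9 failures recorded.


Formula: MTBF = Total operating time / Number of failures
MTBF = 25472 / 9
MTBF = 2830.22 hours

2830.22 hours


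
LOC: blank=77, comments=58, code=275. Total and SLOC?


Total LOC = blank + comment + code
Total LOC = 77 + 58 + 275 = 410
SLOC (source only) = code = 275

Total LOC: 410, SLOC: 275


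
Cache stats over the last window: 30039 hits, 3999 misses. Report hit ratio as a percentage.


Formula: hit rate = hits / (hits + misses) * 100
hit rate = 30039 / (30039 + 3999) * 100
hit rate = 30039 / 34038 * 100
hit rate = 88.25%

88.25%


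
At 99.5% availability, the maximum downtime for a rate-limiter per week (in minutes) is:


Formula: allowed downtime = period * (100 - SLA) / 100
Period (week) = 10080 minutes
Unavailability fraction = (100 - 99.5) / 100
Allowed downtime = 10080 * (100 - 99.5) / 100
Allowed downtime = 50.4 minutes

50.4 minutes


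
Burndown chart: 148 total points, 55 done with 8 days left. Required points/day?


Formula: Required rate = Remaining points / Days left
Remaining = 148 - 55 = 93 points
Required rate = 93 / 8 = 11.63 points/day

11.63 points/day


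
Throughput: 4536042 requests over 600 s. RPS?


Formula: throughput = requests / seconds
throughput = 4536042 / 600
throughput = 7560.07 requests/second

7560.07 requests/second


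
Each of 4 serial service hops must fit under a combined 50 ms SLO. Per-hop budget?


Formula: per_stage = total_budget / stages
per_stage = 50 / 4
per_stage = 12.5 ms

12.5 ms


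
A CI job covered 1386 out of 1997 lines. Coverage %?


Coverage = covered / total * 100
Coverage = 1386 / 1997 * 100
Coverage = 69.4%

69.4%


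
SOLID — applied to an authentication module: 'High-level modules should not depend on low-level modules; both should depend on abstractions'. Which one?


This describes the Dependency Inversion Principle (DIP)

Dependency Inversion Principle (DIP)


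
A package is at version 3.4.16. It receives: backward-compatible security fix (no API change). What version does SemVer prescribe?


Current: 3.4.16
Change category: 'backward-compatible security fix (no API change)' → patch bump
SemVer rule: patch bump → increment PATCH (MAJOR and MINOR unchanged)
New: 3.4.17

3.4.17


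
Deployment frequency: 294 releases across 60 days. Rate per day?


Formula: deployments per day = releases / days
= 294 / 60
= 4.9 deploys/day
(equivalently, 34.3 deploys/week)

4.9 deploys/day


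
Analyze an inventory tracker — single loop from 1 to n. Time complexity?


Reasoning: one pass through n items
Complexity: O(n)

O(n)


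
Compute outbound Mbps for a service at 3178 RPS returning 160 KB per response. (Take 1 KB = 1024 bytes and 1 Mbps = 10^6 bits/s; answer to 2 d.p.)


Formula: Mbps = payload_bytes * RPS * 8 / 1e6
Payload per request = 160 KB = 160 * 1024 = 163840 bytes
Total bytes/sec = 163840 * 3178 = 520683520
Total bits/sec = 520683520 * 8 = 4165468160
Mbps = 4165468160 / 1e6 = 4165.47

4165.47 Mbps


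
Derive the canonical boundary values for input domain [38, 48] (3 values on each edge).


Range: [38, 48]
Boundaries: just below min, min, min+1, max-1, max, just above max
Values: [37, 38, 39, 47, 48, 49]

[37, 38, 39, 47, 48, 49]


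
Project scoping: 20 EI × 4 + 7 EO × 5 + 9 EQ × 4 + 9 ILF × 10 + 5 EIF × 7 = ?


UFP = EI*4 + EO*5 + EQ*4 + ILF*10 + EIF*7
UFP = 20*4 + 7*5 + 9*4 + 9*10 + 5*7
UFP = 80 + 35 + 36 + 90 + 35
UFP = 276

276


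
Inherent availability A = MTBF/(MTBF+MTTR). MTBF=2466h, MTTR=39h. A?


Availability = MTBF / (MTBF + MTTR)
Availability = 2466 / (2466 + 39)
Availability = 2466 / 2505
Availability = 98.4431%

98.4431%


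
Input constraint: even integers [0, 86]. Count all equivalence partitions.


Constraint: even integers in [0, 86]
Class 1: x < 0 — out-of-range invalid
Class 2: x in [0,86] but odd — wrong type invalid
Class 3: x in [0,86] and even — valid
Class 4: x > 86 — out-of-range invalid
Total equivalence classes: 4

4 equivalence classes


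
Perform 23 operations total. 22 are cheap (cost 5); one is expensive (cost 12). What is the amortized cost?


Formula: Amortized cost = Total cost / Operations
Total cost = (22 * 5) + (1 * 12)
Total cost = 110 + 12 = 122
Amortized = 122 / 23 = 5.3043

5.3043


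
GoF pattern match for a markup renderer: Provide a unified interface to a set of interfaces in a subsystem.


This matches the Facade pattern

Facade


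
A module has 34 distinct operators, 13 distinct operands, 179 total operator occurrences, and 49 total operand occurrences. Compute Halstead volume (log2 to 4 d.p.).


Formula: V = N * log2(η), where N = N1 + N2 and η = η1 + η2
η = 34 + 13 = 47
N = 179 + 49 = 228
log2(47) ≈ 5.5546
V = 228 * 5.5546 = 1266.45

1266.45


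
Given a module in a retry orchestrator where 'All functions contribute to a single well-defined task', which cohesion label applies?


Reasoning: Best: single purpose
Type: Functional cohesion

Functional cohesion


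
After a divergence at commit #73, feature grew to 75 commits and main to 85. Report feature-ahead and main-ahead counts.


Common ancestor: commit #73
feature commits after divergence: 75 - 73 = 2
main commits after divergence: 85 - 73 = 12
feature is 2 commits ahead of main
main is 12 commits ahead of feature

feature ahead: 2, main ahead: 12


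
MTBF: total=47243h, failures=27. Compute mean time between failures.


Formula: MTBF = Total operating time / Number of failures
MTBF = 47243 / 27
MTBF = 1749.74 hours

1749.74 hours


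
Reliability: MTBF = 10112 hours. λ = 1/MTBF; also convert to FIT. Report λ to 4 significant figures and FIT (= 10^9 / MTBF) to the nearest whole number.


Formula: λ = 1 / MTBF; FIT = λ × 1e9 = 1e9 / MTBF
λ = 1 / 10112 ≈ 9.889e-05 failures/hour
FIT = 1e9 / 10112 ≈ 98892 failures per 1e9 hours (nearest whole number)

λ = 9.889e-05 /h, FIT = 98892


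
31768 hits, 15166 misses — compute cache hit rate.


Formula: hit rate = hits / (hits + misses) * 100
hit rate = 31768 / (31768 + 15166) * 100
hit rate = 31768 / 46934 * 100
hit rate = 67.69%

67.69%


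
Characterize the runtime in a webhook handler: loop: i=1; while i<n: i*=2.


Reasoning: i doubles each step so iterations are log2(n)
Complexity: O(log n)

O(log n)


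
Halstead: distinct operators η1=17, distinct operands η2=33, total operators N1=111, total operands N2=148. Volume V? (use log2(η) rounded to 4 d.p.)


Formula: V = N * log2(η), where N = N1 + N2 and η = η1 + η2
η = 17 + 33 = 50
N = 111 + 148 = 259
log2(50) ≈ 5.6439
V = 259 * 5.6439 = 1461.77

1461.77


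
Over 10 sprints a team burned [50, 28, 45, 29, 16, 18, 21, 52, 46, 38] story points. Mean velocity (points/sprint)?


Formula: Avg velocity = Total points / Number of sprints
Points: [50, 28, 45, 29, 16, 18, 21, 52, 46, 38]
Sum = 50 + 28 + 45 + 29 + 16 + 18 + 21 + 52 + 46 + 38 = 343
Avg velocity = 343 / 10 = 34.3 points/sprint

34.3 points/sprint


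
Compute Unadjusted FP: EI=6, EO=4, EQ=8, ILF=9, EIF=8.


UFP = EI*4 + EO*5 + EQ*4 + ILF*10 + EIF*7
UFP = 6*4 + 4*5 + 8*4 + 9*10 + 8*7
UFP = 24 + 20 + 32 + 90 + 56
UFP = 222

222


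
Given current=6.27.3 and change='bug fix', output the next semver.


Current: 6.27.3
Change category: 'bug fix' → patch bump
SemVer rule: patch bump → increment PATCH (MAJOR and MINOR unchanged)
New: 6.27.4

6.27.4


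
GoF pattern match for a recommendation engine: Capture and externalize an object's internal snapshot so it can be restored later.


This matches the Memento pattern

Memento


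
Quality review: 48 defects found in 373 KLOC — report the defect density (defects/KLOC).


Defect density = defects / KLOC
Defect density = 48 / 373
Defect density = 0.129 defects/KLOC

0.129 defects/KLOC


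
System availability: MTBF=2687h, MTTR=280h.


Availability = MTBF / (MTBF + MTTR)
Availability = 2687 / (2687 + 280)
Availability = 2687 / 2967
Availability = 90.5629%

90.5629%


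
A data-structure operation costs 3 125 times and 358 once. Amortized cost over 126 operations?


Formula: Amortized cost = Total cost / Operations
Total cost = (125 * 3) + (1 * 358)
Total cost = 375 + 358 = 733
Amortized = 733 / 126 = 5.8175

5.8175


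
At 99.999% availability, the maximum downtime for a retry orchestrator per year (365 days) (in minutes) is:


Formula: allowed downtime = period * (100 - SLA) / 100
Period (year (365 days)) = 525600 minutes
Unavailability fraction = (100 - 99.999) / 100
Allowed downtime = 525600 * (100 - 99.999) / 100
Allowed downtime = 5.256 minutes

5.256 minutes


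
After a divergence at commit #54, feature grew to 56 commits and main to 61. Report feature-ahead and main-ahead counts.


Common ancestor: commit #54
feature commits after divergence: 56 - 54 = 2
main commits after divergence: 61 - 54 = 7
feature is 2 commits ahead of main
main is 7 commits ahead of feature

feature ahead: 2, main ahead: 7


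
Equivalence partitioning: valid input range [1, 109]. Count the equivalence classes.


Valid range: [1, 109]
Class 1: x < 1 — invalid
Class 2: 1 ≤ x ≤ 109 — valid
Class 3: x > 109 — invalid
Total equivalence classes: 3

3 equivalence classes


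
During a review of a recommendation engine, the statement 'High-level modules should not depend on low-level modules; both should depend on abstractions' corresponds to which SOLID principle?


This describes the Dependency Inversion Principle (DIP)

Dependency Inversion Principle (DIP)


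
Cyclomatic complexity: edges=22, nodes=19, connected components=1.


Formula: V(G) = E - N + 2P
V(G) = 22 - 19 + 2*1
V(G) = 3 + 2
V(G) = 5

5


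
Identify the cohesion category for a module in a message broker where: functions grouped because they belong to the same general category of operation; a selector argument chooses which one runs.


Reasoning: Grouped by category of activity, not by data or sequence
Type: Logical cohesion

Logical cohesion


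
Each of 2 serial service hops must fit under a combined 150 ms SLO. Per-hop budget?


Formula: per_stage = total_budget / stages
per_stage = 150 / 2
per_stage = 75.0 ms

75.0 ms


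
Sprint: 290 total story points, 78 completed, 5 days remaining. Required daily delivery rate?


Formula: Required rate = Remaining points / Days left
Remaining = 290 - 78 = 212 points
Required rate = 212 / 5 = 42.4 points/day

42.4 points/day


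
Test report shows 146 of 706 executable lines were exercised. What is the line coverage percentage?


Coverage = covered / total * 100
Coverage = 146 / 706 * 100
Coverage = 20.68%

20.68%


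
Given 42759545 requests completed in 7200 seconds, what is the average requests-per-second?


Formula: throughput = requests / seconds
throughput = 42759545 / 7200
throughput = 5938.83 requests/second

5938.83 requests/second


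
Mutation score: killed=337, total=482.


Mutation score = killed / total * 100
Mutation score = 337 / 482 * 100
Mutation score = 69.92%

69.92%


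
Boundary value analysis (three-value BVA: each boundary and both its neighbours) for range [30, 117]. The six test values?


Range: [30, 117]
Boundaries: just below min, min, min+1, max-1, max, just above max
Values: [29, 30, 31, 116, 117, 118]

[29, 30, 31, 116, 117, 118]


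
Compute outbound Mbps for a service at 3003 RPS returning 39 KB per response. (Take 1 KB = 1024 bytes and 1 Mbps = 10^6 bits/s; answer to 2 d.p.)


Formula: Mbps = payload_bytes * RPS * 8 / 1e6
Payload per request = 39 KB = 39 * 1024 = 39936 bytes
Total bytes/sec = 39936 * 3003 = 119927808
Total bits/sec = 119927808 * 8 = 959422464
Mbps = 959422464 / 1e6 = 959.42

959.42 Mbps


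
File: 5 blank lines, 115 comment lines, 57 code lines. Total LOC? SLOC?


Total LOC = blank + comment + code
Total LOC = 5 + 115 + 57 = 177
SLOC (source only) = code = 57

Total LOC: 177, SLOC: 57


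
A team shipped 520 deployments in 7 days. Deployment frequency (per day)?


Formula: deployments per day = releases / days
= 520 / 7
= 74.286 deploys/day
(equivalently, 520.0 deploys/week)

74.286 deploys/day


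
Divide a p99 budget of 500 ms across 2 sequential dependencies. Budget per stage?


Formula: per_stage = total_budget / stages
per_stage = 500 / 2
per_stage = 250.0 ms

250.0 ms


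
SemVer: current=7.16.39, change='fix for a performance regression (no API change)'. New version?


Current: 7.16.39
Change category: 'fix for a performance regression (no API change)' → patch bump
SemVer rule: patch bump → increment PATCH (MAJOR and MINOR unchanged)
New: 7.16.40

7.16.40


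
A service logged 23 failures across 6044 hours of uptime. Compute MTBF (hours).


Formula: MTBF = Total operating time / Number of failures
MTBF = 6044 / 23
MTBF = 262.78 hours

262.78 hours


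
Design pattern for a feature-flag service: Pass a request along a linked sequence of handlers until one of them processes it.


This matches the Chain of Responsibility pattern

Chain of Responsibility


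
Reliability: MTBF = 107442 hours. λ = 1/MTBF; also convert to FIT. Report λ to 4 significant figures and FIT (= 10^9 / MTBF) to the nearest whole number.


Formula: λ = 1 / MTBF; FIT = λ × 1e9 = 1e9 / MTBF
λ = 1 / 107442 ≈ 9.307e-06 failures/hour
FIT = 1e9 / 107442 ≈ 9307 failures per 1e9 hours (nearest whole number)

λ = 9.307e-06 /h, FIT = 9307


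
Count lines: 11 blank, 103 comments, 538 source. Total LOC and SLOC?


Total LOC = blank + comment + code
Total LOC = 11 + 103 + 538 = 652
SLOC (source only) = code = 538

Total LOC: 652, SLOC: 538


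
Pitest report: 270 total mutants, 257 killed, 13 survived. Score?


Mutation score = killed / total * 100
Mutation score = 257 / 270 * 100
Mutation score = 95.19%

95.19%


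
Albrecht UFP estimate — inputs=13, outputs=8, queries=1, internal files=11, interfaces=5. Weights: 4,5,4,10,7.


UFP = EI*4 + EO*5 + EQ*4 + ILF*10 + EIF*7
UFP = 13*4 + 8*5 + 1*4 + 11*10 + 5*7
UFP = 52 + 40 + 4 + 110 + 35
UFP = 241

241


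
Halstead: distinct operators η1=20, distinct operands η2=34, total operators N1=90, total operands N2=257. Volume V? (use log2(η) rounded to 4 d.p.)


Formula: V = N * log2(η), where N = N1 + N2 and η = η1 + η2
η = 20 + 34 = 54
N = 90 + 257 = 347
log2(54) ≈ 5.7549
V = 347 * 5.7549 = 1996.95

1996.95


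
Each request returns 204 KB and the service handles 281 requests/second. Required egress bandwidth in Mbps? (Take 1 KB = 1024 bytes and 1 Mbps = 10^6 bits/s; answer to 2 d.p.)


Formula: Mbps = payload_bytes * RPS * 8 / 1e6
Payload per request = 204 KB = 204 * 1024 = 208896 bytes
Total bytes/sec = 208896 * 281 = 58699776
Total bits/sec = 58699776 * 8 = 469598208
Mbps = 469598208 / 1e6 = 469.6

469.6 Mbps


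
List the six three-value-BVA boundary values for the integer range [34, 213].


Range: [34, 213]
Boundaries: just below min, min, min+1, max-1, max, just above max
Values: [33, 34, 35, 212, 213, 214]

[33, 34, 35, 212, 213, 214]


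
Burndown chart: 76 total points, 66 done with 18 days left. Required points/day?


Formula: Required rate = Remaining points / Days left
Remaining = 76 - 66 = 10 points
Required rate = 10 / 18 = 0.56 points/day

0.56 points/day


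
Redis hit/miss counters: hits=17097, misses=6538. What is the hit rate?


Formula: hit rate = hits / (hits + misses) * 100
hit rate = 17097 / (17097 + 6538) * 100
hit rate = 17097 / 23635 * 100
hit rate = 72.34%

72.34%


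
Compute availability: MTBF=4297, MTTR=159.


Availability = MTBF / (MTBF + MTTR)
Availability = 4297 / (4297 + 159)
Availability = 4297 / 4456
Availability = 96.4318%

96.4318%


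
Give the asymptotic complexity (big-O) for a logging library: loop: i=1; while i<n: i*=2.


Reasoning: i doubles each step so iterations are log2(n)
Complexity: O(log n)

O(log n)


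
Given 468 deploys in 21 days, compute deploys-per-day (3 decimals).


Formula: deployments per day = releases / days
= 468 / 21
= 22.286 deploys/day
(equivalently, 156.0 deploys/week)

22.286 deploys/day


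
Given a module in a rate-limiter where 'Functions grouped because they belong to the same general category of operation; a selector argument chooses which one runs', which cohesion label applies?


Reasoning: Grouped by category of activity, not by data or sequence
Type: Logical cohesion

Logical cohesion


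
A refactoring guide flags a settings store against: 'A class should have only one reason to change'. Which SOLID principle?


This describes the Single Responsibility Principle (SRP)

Single Responsibility Principle (SRP)


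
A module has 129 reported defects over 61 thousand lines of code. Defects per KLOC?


Defect density = defects / KLOC
Defect density = 129 / 61
Defect density = 2.115 defects/KLOC

2.115 defects/KLOC


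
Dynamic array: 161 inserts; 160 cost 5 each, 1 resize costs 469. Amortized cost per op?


Formula: Amortized cost = Total cost / Operations
Total cost = (160 * 5) + (1 * 469)
Total cost = 800 + 469 = 1269
Amortized = 1269 / 161 = 7.882

7.882


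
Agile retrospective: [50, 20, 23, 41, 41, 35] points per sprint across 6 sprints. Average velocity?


Formula: Avg velocity = Total points / Number of sprints
Points: [50, 20, 23, 41, 41, 35]
Sum = 50 + 20 + 23 + 41 + 41 + 35 = 210
Avg velocity = 210 / 6 = 35.0 points/sprint

35.0 points/sprint


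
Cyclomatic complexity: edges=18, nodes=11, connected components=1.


Formula: V(G) = E - N + 2P
V(G) = 18 - 11 + 2*1
V(G) = 7 + 2
V(G) = 9

9


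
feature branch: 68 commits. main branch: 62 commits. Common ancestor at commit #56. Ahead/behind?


Common ancestor: commit #56
feature commits after divergence: 68 - 56 = 12
main commits after divergence: 62 - 56 = 6
feature is 12 commits ahead of main
main is 6 commits ahead of feature

feature ahead: 12, main ahead: 6


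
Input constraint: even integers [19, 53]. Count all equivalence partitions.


Constraint: even integers in [19, 53]
Class 1: x < 19 — out-of-range invalid
Class 2: x in [19,53] but odd — wrong type invalid
Class 3: x in [19,53] and even — valid
Class 4: x > 53 — out-of-range invalid
Total equivalence classes: 4

4 equivalence classes


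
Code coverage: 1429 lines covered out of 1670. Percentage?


Coverage = covered / total * 100
Coverage = 1429 / 1670 * 100
Coverage = 85.57%

85.57%


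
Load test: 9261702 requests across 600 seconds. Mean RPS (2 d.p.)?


Formula: throughput = requests / seconds
throughput = 9261702 / 600
throughput = 15436.17 requests/second

15436.17 requests/second


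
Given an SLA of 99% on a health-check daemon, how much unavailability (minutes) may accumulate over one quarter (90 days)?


Formula: allowed downtime = period * (100 - SLA) / 100
Period (quarter (90 days)) = 129600 minutes
Unavailability fraction = (100 - 99.0) / 100
Allowed downtime = 129600 * (100 - 99.0) / 100
Allowed downtime = 1296.0 minutes

1296.0 minutes


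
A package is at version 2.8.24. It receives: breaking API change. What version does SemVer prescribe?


Current: 2.8.24
Change category: 'breaking API change' → major bump
SemVer rule: major bump → increment MAJOR, reset MINOR and PATCH to 0
New: 3.0.0

3.0.0


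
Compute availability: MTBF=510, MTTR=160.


Availability = MTBF / (MTBF + MTTR)
Availability = 510 / (510 + 160)
Availability = 510 / 670
Availability = 76.1194%

76.1194%


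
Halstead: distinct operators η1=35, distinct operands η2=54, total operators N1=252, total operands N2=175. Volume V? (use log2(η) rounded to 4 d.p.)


Formula: V = N * log2(η), where N = N1 + N2 and η = η1 + η2
η = 35 + 54 = 89
N = 252 + 175 = 427
log2(89) ≈ 6.4757
V = 427 * 6.4757 = 2765.12

2765.12


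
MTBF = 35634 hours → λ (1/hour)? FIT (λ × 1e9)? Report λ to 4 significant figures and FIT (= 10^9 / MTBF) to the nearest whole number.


Formula: λ = 1 / MTBF; FIT = λ × 1e9 = 1e9 / MTBF
λ = 1 / 35634 ≈ 2.806e-05 failures/hour
FIT = 1e9 / 35634 ≈ 28063 failures per 1e9 hours (nearest whole number)

λ = 2.806e-05 /h, FIT = 28063


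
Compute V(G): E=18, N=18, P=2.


Formula: V(G) = E - N + 2P
V(G) = 18 - 18 + 2*2
V(G) = 0 + 4
V(G) = 4

4


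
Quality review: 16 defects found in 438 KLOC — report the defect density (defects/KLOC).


Defect density = defects / KLOC
Defect density = 16 / 438
Defect density = 0.037 defects/KLOC

0.037 defects/KLOC


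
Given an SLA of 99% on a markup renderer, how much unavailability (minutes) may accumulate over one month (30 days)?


Formula: allowed downtime = period * (100 - SLA) / 100
Period (month (30 days)) = 43200 minutes
Unavailability fraction = (100 - 99.0) / 100
Allowed downtime = 43200 * (100 - 99.0) / 100
Allowed downtime = 432.0 minutes

432.0 minutes


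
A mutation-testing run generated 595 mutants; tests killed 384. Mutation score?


Mutation score = killed / total * 100
Mutation score = 384 / 595 * 100
Mutation score = 64.54%

64.54%


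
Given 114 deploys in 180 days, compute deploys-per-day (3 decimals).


Formula: deployments per day = releases / days
= 114 / 180
= 0.633 deploys/day
(equivalently, 4.43 deploys/week)

0.633 deploys/day


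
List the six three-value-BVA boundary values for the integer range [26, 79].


Range: [26, 79]
Boundaries: just below min, min, min+1, max-1, max, just above max
Values: [25, 26, 27, 78, 79, 80]

[25, 26, 27, 78, 79, 80]


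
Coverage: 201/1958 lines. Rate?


Coverage = covered / total * 100
Coverage = 201 / 1958 * 100
Coverage = 10.27%

10.27%


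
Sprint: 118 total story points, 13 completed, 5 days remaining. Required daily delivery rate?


Formula: Required rate = Remaining points / Days left
Remaining = 118 - 13 = 105 points
Required rate = 105 / 5 = 21.0 points/day

21.0 points/day


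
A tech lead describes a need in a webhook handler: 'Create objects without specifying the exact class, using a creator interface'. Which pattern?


This matches the Factory Method pattern

Factory Method


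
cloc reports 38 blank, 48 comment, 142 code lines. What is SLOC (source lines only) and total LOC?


Total LOC = blank + comment + code
Total LOC = 38 + 48 + 142 = 228
SLOC (source only) = code = 142

Total LOC: 228, SLOC: 142


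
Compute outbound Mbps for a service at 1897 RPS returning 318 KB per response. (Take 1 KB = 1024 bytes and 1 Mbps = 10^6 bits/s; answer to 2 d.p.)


Formula: Mbps = payload_bytes * RPS * 8 / 1e6
Payload per request = 318 KB = 318 * 1024 = 325632 bytes
Total bytes/sec = 325632 * 1897 = 617723904
Total bits/sec = 617723904 * 8 = 4941791232
Mbps = 4941791232 / 1e6 = 4941.79

4941.79 Mbps


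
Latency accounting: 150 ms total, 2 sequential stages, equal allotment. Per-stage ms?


Formula: per_stage = total_budget / stages
per_stage = 150 / 2
per_stage = 75.0 ms

75.0 ms


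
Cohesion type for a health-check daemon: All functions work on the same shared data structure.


Reasoning: Functions share data
Type: Communicational cohesion

Communicational cohesion


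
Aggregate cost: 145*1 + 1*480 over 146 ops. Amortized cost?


Formula: Amortized cost = Total cost / Operations
Total cost = (145 * 1) + (1 * 480)
Total cost = 145 + 480 = 625
Amortized = 625 / 146 = 4.2808

4.2808


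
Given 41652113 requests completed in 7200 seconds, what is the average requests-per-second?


Formula: throughput = requests / seconds
throughput = 41652113 / 7200
throughput = 5785.02 requests/second

5785.02 requests/second


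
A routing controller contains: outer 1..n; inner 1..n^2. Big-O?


Reasoning: n times n^2
Complexity: O(n^3)

O(n^3)


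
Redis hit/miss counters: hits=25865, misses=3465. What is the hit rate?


Formula: hit rate = hits / (hits + misses) * 100
hit rate = 25865 / (25865 + 3465) * 100
hit rate = 25865 / 29330 * 100
hit rate = 88.19%

88.19%


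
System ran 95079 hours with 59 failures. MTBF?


Formula: MTBF = Total operating time / Number of failures
MTBF = 95079 / 59
MTBF = 1611.51 hours

1611.51 hours


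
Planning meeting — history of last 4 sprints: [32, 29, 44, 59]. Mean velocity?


Formula: Avg velocity = Total points / Number of sprints
Points: [32, 29, 44, 59]
Sum = 32 + 29 + 44 + 59 = 164
Avg velocity = 164 / 4 = 41.0 points/sprint

41.0 points/sprint


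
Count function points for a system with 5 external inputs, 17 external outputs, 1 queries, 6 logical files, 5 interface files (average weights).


UFP = EI*4 + EO*5 + EQ*4 + ILF*10 + EIF*7
UFP = 5*4 + 17*5 + 1*4 + 6*10 + 5*7
UFP = 20 + 85 + 4 + 60 + 35
UFP = 204

204


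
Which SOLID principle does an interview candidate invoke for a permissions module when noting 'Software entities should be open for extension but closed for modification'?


This describes the Open/Closed Principle (OCP)

Open/Closed Principle (OCP)


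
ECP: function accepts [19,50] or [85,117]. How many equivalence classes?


Valid ranges: [19,50] and [85,117]
Class 1: x < 19 — invalid
Class 2: 19 ≤ x ≤ 50 — valid
Class 3: 50 < x < 85 — invalid (gap between ranges)
Class 4: 85 ≤ x ≤ 117 — valid
Class 5: x > 117 — invalid
Total equivalence classes: 5

5 equivalence classes


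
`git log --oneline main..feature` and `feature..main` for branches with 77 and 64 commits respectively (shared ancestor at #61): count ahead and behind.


Common ancestor: commit #61
feature commits after divergence: 77 - 61 = 16
main commits after divergence: 64 - 61 = 3
feature is 16 commits ahead of main
main is 3 commits ahead of feature

feature ahead: 16, main ahead: 3


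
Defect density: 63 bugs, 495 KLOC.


Defect density = defects / KLOC
Defect density = 63 / 495
Defect density = 0.127 defects/KLOC

0.127 defects/KLOC


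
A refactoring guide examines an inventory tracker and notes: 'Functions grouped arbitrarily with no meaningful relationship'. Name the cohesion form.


Reasoning: Worst: random grouping
Type: Coincidental cohesion

Coincidental cohesion


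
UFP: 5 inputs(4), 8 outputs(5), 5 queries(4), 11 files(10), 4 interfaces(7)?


UFP = EI*4 + EO*5 + EQ*4 + ILF*10 + EIF*7
UFP = 5*4 + 8*5 + 5*4 + 11*10 + 4*7
UFP = 20 + 40 + 20 + 110 + 28
UFP = 218

218


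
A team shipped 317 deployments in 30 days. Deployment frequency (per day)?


Formula: deployments per day = releases / days
= 317 / 30
= 10.567 deploys/day
(equivalently, 73.97 deploys/week)

10.567 deploys/day


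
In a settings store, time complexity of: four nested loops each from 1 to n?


Reasoning: four levels of nesting
Complexity: O(n^4)

O(n^4)


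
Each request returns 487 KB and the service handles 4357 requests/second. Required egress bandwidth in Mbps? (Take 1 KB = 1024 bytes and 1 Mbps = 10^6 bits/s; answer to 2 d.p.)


Formula: Mbps = payload_bytes * RPS * 8 / 1e6
Payload per request = 487 KB = 487 * 1024 = 498688 bytes
Total bytes/sec = 498688 * 4357 = 2172783616
Total bits/sec = 2172783616 * 8 = 17382268928
Mbps = 17382268928 / 1e6 = 17382.27

17382.27 Mbps


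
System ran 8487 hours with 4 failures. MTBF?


Formula: MTBF = Total operating time / Number of failures
MTBF = 8487 / 4
MTBF = 2121.75 hours

2121.75 hours


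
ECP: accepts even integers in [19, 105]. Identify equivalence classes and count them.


Constraint: even integers in [19, 105]
Class 1: x < 19 — out-of-range invalid
Class 2: x in [19,105] but odd — wrong type invalid
Class 3: x in [19,105] and even — valid
Class 4: x > 105 — out-of-range invalid
Total equivalence classes: 4

4 equivalence classes


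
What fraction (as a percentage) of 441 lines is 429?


Coverage = covered / total * 100
Coverage = 429 / 441 * 100
Coverage = 97.28%

97.28%
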